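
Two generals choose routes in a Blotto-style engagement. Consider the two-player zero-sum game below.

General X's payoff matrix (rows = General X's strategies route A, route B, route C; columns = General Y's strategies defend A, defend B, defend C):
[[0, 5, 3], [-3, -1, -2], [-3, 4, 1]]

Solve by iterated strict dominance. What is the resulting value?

Row route B is strictly dominated by row route A (0>-3, 5>-1, 3>-2); eliminate route B.
Column defend C is strictly dominated by defend A for General Y (0<3, -3<1); eliminate defend C.
Column defend B is strictly dominated by defend A for General Y (0<5, -3<4); eliminate defend B.
Row route C is strictly dominated by row route A (0>-3); eliminate route C.
Only (route A, defend A) remains, with payoff 0.

0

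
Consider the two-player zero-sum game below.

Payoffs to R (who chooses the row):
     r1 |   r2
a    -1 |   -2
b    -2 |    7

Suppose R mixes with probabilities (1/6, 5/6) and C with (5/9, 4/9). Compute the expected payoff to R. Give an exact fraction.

Against (5/9, 4/9), each row's expected payoff is a: -13/9; b: 2.
Taking the (1/6, 5/6)-weighted average: (1/6)·(-13/9) + (5/6)·(2) = 77/54.

77/54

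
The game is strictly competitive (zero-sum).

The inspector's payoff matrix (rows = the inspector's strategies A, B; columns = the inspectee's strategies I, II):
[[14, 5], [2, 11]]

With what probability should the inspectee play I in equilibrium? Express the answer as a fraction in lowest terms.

1/3

Row minima are 5 and 2, so the inspector's maximin is 5; column maxima are 14 and 11, so the inspectee's minimax is 11. These differ, so the equilibrium is in mixed strategies.
Let the inspectee play I with probability q. The inspector is indifferent when 14q + 5(1−q) = 2q + 11(1−q), giving q = 1/3.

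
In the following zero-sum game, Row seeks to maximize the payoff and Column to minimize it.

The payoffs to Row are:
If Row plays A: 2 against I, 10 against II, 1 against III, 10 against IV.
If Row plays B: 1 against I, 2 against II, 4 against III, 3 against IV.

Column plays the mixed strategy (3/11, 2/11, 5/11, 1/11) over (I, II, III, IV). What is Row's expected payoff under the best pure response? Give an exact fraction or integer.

A: (2)·(3/11) + (10)·(2/11) + (1)·(5/11) + (10)·(1/11) = 41/11.
B: (1)·(3/11) + (2)·(2/11) + (4)·(5/11) + (3)·(1/11) = 30/11.
The best pure response is A with expected payoff 41/11.

41/11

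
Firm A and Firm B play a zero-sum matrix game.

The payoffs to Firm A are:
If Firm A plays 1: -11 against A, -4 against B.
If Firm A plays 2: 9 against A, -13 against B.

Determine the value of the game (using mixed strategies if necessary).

Row minima are -11 and -13, so Firm A's maximin is -11; column maxima are 9 and -4, so Firm B's minimax is -4. These differ, so the equilibrium is in mixed strategies.
Let Firm A play 1 with probability p. Firm B is indifferent when −11p + 9(1−p) = −4p − 13(1−p), giving p = 22/29.
Let Firm B play A with probability q. Firm A is indifferent when −11q − 4(1−q) = 9q − 13(1−q), giving q = 9/29.
The value is -11·(9/29) + (-4)·(20/29) = -179/29.

-179/29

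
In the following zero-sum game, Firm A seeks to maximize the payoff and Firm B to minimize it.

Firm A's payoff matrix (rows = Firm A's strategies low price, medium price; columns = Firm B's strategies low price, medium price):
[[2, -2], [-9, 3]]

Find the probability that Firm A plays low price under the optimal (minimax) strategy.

Row minima are -2 and -9, so Firm A's maximin is -2; column maxima are 2 and 3, so Firm B's minimax is 2. These differ, so the equilibrium is in mixed strategies.
Let Firm A play low price with probability p. Firm B is indifferent when 2p − 9(1−p) = −2p + 3(1−p), giving p = 3/4.

3/4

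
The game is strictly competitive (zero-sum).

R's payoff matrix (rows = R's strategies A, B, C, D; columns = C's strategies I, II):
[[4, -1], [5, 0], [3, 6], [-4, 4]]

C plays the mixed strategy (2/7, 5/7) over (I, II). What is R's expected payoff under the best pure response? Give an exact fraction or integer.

A: (4)·(2/7) + (-1)·(5/7) = 3/7.
B: (5)·(2/7) + (0)·(5/7) = 10/7.
C: (3)·(2/7) + (6)·(5/7) = 36/7.
D: (-4)·(2/7) + (4)·(5/7) = 12/7.
The best pure response is C with expected payoff 36/7.

36/7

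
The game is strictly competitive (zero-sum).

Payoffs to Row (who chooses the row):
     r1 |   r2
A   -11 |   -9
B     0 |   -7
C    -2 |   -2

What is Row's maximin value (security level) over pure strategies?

-2

The worst-case payoff for each row is A: -11, B: -7, C: -2.
The best of these is -2.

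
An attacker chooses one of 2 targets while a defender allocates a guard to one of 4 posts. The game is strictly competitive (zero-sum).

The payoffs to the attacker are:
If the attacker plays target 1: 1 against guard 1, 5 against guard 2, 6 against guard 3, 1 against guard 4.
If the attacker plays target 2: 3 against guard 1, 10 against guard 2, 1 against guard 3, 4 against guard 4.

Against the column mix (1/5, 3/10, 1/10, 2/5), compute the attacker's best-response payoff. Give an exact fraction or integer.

53/10

target 1: (1)·(1/5) + (5)·(3/10) + (6)·(1/10) + (1)·(2/5) = 27/10.
target 2: (3)·(1/5) + (10)·(3/10) + (1)·(1/10) + (4)·(2/5) = 53/10.
The best pure response is target 2 with expected payoff 53/10.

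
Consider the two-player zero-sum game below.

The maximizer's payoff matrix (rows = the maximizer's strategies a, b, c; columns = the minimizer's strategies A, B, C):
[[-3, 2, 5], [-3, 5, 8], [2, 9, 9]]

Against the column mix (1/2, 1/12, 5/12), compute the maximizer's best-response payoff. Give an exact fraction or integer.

11/2

a: (-3)·(1/2) + (2)·(1/12) + (5)·(5/12) = 3/4.
b: (-3)·(1/2) + (5)·(1/12) + (8)·(5/12) = 9/4.
c: (2)·(1/2) + (9)·(1/12) + (9)·(5/12) = 11/2.
The best pure response is c with expected payoff 11/2.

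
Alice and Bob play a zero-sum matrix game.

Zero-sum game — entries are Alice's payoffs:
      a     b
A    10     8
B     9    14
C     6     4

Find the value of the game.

Row C is strictly dominated by row A, so Alice never plays it.
The remaining 2×2 game on (A, B) × (a, b) has no saddle point. Let Alice play A with probability p; indifference gives 10p + 9(1−p) = 8p + 14(1−p), so p = 5/7.
Similarly Bob's optimal q on a is 6/7, and the value is 10·(6/7) + (8)·(1/7) = 68/7.

68/7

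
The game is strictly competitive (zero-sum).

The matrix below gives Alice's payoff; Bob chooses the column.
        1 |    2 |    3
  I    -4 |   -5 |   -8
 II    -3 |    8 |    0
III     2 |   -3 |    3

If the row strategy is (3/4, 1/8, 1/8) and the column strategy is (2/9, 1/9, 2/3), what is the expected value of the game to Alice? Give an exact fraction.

-115/24

Against (2/9, 1/9, 2/3), each row's expected payoff is I: -61/9; II: 2/9; III: 19/9.
Taking the (3/4, 1/8, 1/8)-weighted average: (3/4)·(-61/9) + (1/8)·(2/9) + (1/8)·(19/9) = -115/24.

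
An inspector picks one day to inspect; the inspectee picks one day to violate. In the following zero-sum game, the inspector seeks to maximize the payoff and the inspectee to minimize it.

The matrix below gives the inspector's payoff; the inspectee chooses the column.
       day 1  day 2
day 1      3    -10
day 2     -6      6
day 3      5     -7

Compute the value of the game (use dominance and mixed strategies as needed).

Row day 1 is strictly dominated by row day 3, so the inspector never plays it.
The remaining 2×2 game on (day 2, day 3) × (day 1, day 2) has no saddle point. Let the inspector play day 2 with probability p; indifference gives −6p + 5(1−p) = 6p − 7(1−p), so p = 1/2.
Similarly the inspectee's optimal q on day 1 is 13/24, and the value is -6·(13/24) + (6)·(11/24) = -1/2.

-1/2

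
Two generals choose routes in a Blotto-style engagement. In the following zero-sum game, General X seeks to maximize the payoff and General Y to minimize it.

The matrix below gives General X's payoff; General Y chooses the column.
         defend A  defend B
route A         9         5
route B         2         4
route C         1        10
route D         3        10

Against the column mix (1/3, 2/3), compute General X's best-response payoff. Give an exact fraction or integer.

23/3

route A: (9)·(1/3) + (5)·(2/3) = 19/3.
route B: (2)·(1/3) + (4)·(2/3) = 10/3.
route C: (1)·(1/3) + (10)·(2/3) = 7.
route D: (3)·(1/3) + (10)·(2/3) = 23/3.
The best pure response is route D with expected payoff 23/3.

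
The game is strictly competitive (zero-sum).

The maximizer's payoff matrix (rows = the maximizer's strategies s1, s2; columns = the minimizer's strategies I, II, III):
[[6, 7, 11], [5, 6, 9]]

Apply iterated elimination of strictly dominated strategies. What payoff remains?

6

Row s2 is strictly dominated by row s1 (6>5, 7>6, 11>9); eliminate s2.
Column II is strictly dominated by I for the minimizer (6<7); eliminate II.
Column III is strictly dominated by I for the minimizer (6<11); eliminate III.
Only (s1, I) remains, with payoff 6.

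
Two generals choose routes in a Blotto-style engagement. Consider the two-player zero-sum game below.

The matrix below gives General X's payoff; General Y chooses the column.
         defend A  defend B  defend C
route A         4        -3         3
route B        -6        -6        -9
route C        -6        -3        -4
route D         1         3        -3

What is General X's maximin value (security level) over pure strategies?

-3

The worst-case payoff for each row is route A: -3, route B: -9, route C: -6, route D: -3.
The best of these is -3.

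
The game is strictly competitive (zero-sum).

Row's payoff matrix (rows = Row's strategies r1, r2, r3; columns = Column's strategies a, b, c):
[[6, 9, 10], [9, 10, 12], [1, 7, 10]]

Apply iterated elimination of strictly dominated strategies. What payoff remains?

9

Row r1 is strictly dominated by row r2 (9>6, 10>9, 12>10); eliminate r1.
Column c is strictly dominated by a for Column (9<12, 1<10); eliminate c.
Column b is strictly dominated by a for Column (9<10, 1<7); eliminate b.
Row r3 is strictly dominated by row r2 (9>1); eliminate r3.
Only (r2, a) remains, with payoff 9.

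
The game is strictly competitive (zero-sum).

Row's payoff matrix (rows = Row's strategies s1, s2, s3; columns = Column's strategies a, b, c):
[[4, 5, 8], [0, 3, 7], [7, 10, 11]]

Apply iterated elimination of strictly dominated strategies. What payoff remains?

7

Column b is strictly dominated by a for Column (4<5, 0<3, 7<10); eliminate b.
Row s1 is strictly dominated by row s3 (7>4, 11>8); eliminate s1.
Column c is strictly dominated by a for Column (0<7, 7<11); eliminate c.
Row s2 is strictly dominated by row s3 (7>0); eliminate s2.
Only (s3, a) remains, with payoff 7.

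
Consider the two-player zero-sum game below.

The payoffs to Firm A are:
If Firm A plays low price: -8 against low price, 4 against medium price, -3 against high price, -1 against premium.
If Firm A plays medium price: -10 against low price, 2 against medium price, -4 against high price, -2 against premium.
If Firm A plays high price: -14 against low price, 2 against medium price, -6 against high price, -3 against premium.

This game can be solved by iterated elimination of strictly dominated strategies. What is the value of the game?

-8

Row high price is strictly dominated by row low price (-8>-14, 4>2, -3>-6, -1>-3); eliminate high price.
Column medium price is strictly dominated by low price for Firm B (-8<4, -10<2); eliminate medium price.
Column premium is strictly dominated by low price for Firm B (-8<-1, -10<-2); eliminate premium.
Row medium price is strictly dominated by row low price (-8>-10, -3>-4); eliminate medium price.
Column high price is strictly dominated by low price for Firm B (-8<-3); eliminate high price.
Only (low price, low price) remains, with payoff -8.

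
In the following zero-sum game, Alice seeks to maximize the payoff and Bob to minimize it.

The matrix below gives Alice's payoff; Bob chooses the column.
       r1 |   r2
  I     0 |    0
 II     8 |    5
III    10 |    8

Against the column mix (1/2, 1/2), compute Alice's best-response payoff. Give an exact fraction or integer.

9

I: (0)·(1/2) + (0)·(1/2) = 0.
II: (8)·(1/2) + (5)·(1/2) = 13/2.
III: (10)·(1/2) + (8)·(1/2) = 9.
The best pure response is III with expected payoff 9.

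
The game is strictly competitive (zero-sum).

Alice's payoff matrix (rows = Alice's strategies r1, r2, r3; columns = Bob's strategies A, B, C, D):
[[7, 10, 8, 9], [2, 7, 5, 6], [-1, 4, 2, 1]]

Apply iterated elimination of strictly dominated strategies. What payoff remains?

Column B is strictly dominated by A for Bob (7<10, 2<7, -1<4); eliminate B.
Row r2 is strictly dominated by row r1 (7>2, 8>5, 9>6); eliminate r2.
Column D is strictly dominated by A for Bob (7<9, -1<1); eliminate D.
Row r3 is strictly dominated by row r1 (7>-1, 8>2); eliminate r3.
Column C is strictly dominated by A for Bob (7<8); eliminate C.
Only (r1, A) remains, with payoff 7.

7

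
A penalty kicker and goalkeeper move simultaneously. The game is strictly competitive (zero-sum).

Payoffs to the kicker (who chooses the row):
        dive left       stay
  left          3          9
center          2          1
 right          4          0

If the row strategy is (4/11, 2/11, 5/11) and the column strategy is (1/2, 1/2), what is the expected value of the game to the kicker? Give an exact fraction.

Against (1/2, 1/2), each row's expected payoff is left: 6; center: 3/2; right: 2.
Taking the (4/11, 2/11, 5/11)-weighted average: (4/11)·(6) + (2/11)·(3/2) + (5/11)·(2) = 37/11.

37/11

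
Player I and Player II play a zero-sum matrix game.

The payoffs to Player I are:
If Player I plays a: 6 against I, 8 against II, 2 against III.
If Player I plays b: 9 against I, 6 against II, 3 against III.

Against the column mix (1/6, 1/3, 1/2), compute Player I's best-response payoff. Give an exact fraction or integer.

5

a: (6)·(1/6) + (8)·(1/3) + (2)·(1/2) = 14/3.
b: (9)·(1/6) + (6)·(1/3) + (3)·(1/2) = 5.
The best pure response is b with expected payoff 5.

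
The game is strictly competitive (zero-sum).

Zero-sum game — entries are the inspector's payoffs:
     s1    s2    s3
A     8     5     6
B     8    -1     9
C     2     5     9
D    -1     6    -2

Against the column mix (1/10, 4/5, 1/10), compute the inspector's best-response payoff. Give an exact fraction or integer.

A: (8)·(1/10) + (5)·(4/5) + (6)·(1/10) = 27/5.
B: (8)·(1/10) + (-1)·(4/5) + (9)·(1/10) = 9/10.
C: (2)·(1/10) + (5)·(4/5) + (9)·(1/10) = 51/10.
D: (-1)·(1/10) + (6)·(4/5) + (-2)·(1/10) = 9/2.
The best pure response is A with expected payoff 27/5.

27/5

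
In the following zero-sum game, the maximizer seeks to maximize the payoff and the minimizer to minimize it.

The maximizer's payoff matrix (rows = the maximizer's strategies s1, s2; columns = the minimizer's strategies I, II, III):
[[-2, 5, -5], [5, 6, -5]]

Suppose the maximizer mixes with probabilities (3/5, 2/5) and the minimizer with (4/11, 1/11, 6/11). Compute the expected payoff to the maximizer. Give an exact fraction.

-107/55

Against (4/11, 1/11, 6/11), each row's expected payoff is s1: -3; s2: -4/11.
Taking the (3/5, 2/5)-weighted average: (3/5)·(-3) + (2/5)·(-4/11) = -107/55.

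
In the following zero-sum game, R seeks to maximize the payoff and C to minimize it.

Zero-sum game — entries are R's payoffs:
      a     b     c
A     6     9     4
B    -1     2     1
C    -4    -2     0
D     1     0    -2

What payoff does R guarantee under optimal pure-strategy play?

Row minima: 4, -1, -4, -2 → R's maximin is 4.
Column maxima: 6, 9, 4 → C's minimax is 4.
They coincide at (A, c), so the value is 4.

4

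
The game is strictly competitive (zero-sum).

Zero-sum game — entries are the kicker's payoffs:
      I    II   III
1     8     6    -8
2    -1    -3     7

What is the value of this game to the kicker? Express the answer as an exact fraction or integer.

Column I is strictly dominated by II for the goalkeeper (it gives the kicker more in every row).
The remaining 2×2 game on (1, 2) × (II, III) has no saddle point. Let the kicker play 1 with probability p; indifference gives 6p − 3(1−p) = −8p + 7(1−p), so p = 5/12.
Similarly the goalkeeper's optimal q on II is 5/8, and the value is 6·(5/8) + (-8)·(3/8) = 3/4.

3/4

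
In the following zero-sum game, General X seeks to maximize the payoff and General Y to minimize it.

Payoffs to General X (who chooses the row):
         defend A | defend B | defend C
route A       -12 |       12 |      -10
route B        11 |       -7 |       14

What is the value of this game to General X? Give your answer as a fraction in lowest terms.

Column defend C is strictly dominated by defend A for General Y (it gives General X more in every row).
The remaining 2×2 game on (route A, route B) × (defend A, defend B) has no saddle point. Let General X play route A with probability p; indifference gives −12p + 11(1−p) = 12p − 7(1−p), so p = 3/7.
Similarly General Y's optimal q on defend A is 19/42, and the value is -12·(19/42) + (12)·(23/42) = 8/7.

8/7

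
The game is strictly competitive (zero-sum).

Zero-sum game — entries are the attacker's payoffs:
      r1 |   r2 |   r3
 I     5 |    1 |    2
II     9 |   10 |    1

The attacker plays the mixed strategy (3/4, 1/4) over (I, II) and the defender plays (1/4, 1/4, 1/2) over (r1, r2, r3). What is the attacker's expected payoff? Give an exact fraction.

51/16

Against (1/4, 1/4, 1/2), each row's expected payoff is I: 5/2; II: 21/4.
Taking the (3/4, 1/4)-weighted average: (3/4)·(5/2) + (1/4)·(21/4) = 51/16.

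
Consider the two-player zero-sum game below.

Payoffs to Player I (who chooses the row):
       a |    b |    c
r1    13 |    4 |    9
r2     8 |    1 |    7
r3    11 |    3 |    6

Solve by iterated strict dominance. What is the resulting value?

Row r3 is strictly dominated by row r1 (13>11, 4>3, 9>6); eliminate r3.
Row r2 is strictly dominated by row r1 (13>8, 4>1, 9>7); eliminate r2.
Column c is strictly dominated by b for Player II (4<9); eliminate c.
Column a is strictly dominated by b for Player II (4<13); eliminate a.
Only (r1, b) remains, with payoff 4.

4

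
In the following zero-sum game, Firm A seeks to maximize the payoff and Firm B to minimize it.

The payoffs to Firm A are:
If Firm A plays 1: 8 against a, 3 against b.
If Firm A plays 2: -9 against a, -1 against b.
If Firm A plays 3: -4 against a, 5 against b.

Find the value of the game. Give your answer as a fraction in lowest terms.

26/7

Row 2 is strictly dominated by row 3, so Firm A never plays it.
The remaining 2×2 game on (1, 3) × (a, b) has no saddle point. Let Firm A play 1 with probability p; indifference gives 8p − 4(1−p) = 3p + 5(1−p), so p = 9/14.
Similarly Firm B's optimal q on a is 1/7, and the value is 8·(1/7) + (3)·(6/7) = 26/7.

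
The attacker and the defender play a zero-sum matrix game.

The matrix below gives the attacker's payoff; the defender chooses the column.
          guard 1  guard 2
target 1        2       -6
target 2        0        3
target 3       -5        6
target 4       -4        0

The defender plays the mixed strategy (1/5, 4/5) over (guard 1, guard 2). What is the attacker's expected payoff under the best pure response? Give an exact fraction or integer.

19/5

target 1: (2)·(1/5) + (-6)·(4/5) = -22/5.
target 2: (0)·(1/5) + (3)·(4/5) = 12/5.
target 3: (-5)·(1/5) + (6)·(4/5) = 19/5.
target 4: (-4)·(1/5) + (0)·(4/5) = -4/5.
The best pure response is target 3 with expected payoff 19/5.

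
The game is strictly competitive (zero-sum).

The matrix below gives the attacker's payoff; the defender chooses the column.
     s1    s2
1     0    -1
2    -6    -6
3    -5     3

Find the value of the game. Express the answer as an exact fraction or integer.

-5/9

Row 2 is strictly dominated by row 1, so the attacker never plays it.
The remaining 2×2 game on (1, 3) × (s1, s2) has no saddle point. Let the attacker play 1 with probability p; indifference gives −5(1−p) = −p + 3(1−p), so p = 8/9.
Similarly the defender's optimal q on s1 is 4/9, and the value is 0·(4/9) + (-1)·(5/9) = -5/9.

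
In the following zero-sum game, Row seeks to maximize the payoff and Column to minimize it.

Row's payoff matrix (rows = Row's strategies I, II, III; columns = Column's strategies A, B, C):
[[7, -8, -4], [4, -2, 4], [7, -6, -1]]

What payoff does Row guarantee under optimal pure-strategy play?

-2

Row minima: -8, -2, -6 → Row's maximin is -2.
Column maxima: 7, -2, 4 → Column's minimax is -2.
They coincide at (II, B), so the value is -2.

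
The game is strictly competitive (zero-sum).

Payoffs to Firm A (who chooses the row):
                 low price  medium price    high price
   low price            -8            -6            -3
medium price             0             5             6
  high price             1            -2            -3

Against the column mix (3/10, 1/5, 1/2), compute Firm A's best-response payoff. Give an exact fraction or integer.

low price: (-8)·(3/10) + (-6)·(1/5) + (-3)·(1/2) = -51/10.
medium price: (0)·(3/10) + (5)·(1/5) + (6)·(1/2) = 4.
high price: (1)·(3/10) + (-2)·(1/5) + (-3)·(1/2) = -8/5.
The best pure response is medium price with expected payoff 4.

4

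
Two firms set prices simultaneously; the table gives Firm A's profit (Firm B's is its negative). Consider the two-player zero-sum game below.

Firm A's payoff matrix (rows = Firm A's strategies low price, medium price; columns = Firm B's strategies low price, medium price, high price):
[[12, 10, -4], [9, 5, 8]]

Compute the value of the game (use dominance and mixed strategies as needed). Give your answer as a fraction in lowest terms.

Column low price is strictly dominated by medium price for Firm B (it gives Firm A more in every row).
The remaining 2×2 game on (low price, medium price) × (medium price, high price) has no saddle point. Let Firm A play low price with probability p; indifference gives 10p + 5(1−p) = −4p + 8(1−p), so p = 3/17.
Similarly Firm B's optimal q on medium price is 12/17, and the value is 10·(12/17) + (-4)·(5/17) = 100/17.

100/17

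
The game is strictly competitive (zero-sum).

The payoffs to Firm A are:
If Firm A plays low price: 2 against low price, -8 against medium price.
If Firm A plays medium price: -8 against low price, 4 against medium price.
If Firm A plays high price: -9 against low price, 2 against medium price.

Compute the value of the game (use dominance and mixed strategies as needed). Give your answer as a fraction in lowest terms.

-28/11

Row high price is strictly dominated by row medium price, so Firm A never plays it.
The remaining 2×2 game on (low price, medium price) × (low price, medium price) has no saddle point. Let Firm A play low price with probability p; indifference gives 2p − 8(1−p) = −8p + 4(1−p), so p = 6/11.
Similarly Firm B's optimal q on low price is 6/11, and the value is 2·(6/11) + (-8)·(5/11) = -28/11.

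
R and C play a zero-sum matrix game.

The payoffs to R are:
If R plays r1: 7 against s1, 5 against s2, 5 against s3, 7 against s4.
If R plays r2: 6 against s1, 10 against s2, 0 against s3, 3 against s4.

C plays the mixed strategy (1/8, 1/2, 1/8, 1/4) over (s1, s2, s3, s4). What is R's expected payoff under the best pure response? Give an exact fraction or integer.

r1: (7)·(1/8) + (5)·(1/2) + (5)·(1/8) + (7)·(1/4) = 23/4.
r2: (6)·(1/8) + (10)·(1/2) + (0)·(1/8) + (3)·(1/4) = 13/2.
The best pure response is r2 with expected payoff 13/2.

13/2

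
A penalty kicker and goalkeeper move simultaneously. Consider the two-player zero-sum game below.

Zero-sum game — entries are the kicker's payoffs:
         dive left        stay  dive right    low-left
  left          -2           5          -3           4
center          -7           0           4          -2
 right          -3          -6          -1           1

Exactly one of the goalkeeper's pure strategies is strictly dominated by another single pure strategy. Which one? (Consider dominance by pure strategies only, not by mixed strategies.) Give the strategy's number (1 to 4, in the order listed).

The goalkeeper prefers columns that give the kicker less. Compare low-left with dive left: -2 < 4, -7 < -2, -3 < 1.
So dive left strictly dominates low-left for the goalkeeper; low-left is strictly dominated.

4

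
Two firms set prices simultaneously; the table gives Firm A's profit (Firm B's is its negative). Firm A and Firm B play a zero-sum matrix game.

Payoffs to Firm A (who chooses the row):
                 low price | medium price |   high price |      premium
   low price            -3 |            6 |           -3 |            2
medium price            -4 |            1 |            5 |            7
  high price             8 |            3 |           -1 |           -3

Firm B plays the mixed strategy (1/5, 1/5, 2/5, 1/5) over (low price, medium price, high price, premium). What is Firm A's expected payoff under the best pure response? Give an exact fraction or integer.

low price: (-3)·(1/5) + (6)·(1/5) + (-3)·(2/5) + (2)·(1/5) = -1/5.
medium price: (-4)·(1/5) + (1)·(1/5) + (5)·(2/5) + (7)·(1/5) = 14/5.
high price: (8)·(1/5) + (3)·(1/5) + (-1)·(2/5) + (-3)·(1/5) = 6/5.
The best pure response is medium price with expected payoff 14/5.

14/5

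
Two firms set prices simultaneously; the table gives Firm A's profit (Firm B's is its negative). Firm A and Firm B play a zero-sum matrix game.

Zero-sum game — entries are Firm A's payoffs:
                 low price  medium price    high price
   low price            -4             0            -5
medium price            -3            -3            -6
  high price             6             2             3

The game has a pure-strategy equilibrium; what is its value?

Row minima: -5, -6, 2 → Firm A's maximin is 2.
Column maxima: 6, 2, 3 → Firm B's minimax is 2.
They coincide at (high price, medium price), so the value is 2.

2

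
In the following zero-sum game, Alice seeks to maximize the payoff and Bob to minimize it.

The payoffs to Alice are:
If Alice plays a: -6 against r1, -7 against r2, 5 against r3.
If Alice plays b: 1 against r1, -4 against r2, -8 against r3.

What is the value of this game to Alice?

-19/4

Column r1 is strictly dominated by r2 for Bob (it gives Alice more in every row).
The remaining 2×2 game on (a, b) × (r2, r3) has no saddle point. Let Alice play a with probability p; indifference gives −7p − 4(1−p) = 5p − 8(1−p), so p = 1/4.
Similarly Bob's optimal q on r2 is 13/16, and the value is -7·(13/16) + (5)·(3/16) = -19/4.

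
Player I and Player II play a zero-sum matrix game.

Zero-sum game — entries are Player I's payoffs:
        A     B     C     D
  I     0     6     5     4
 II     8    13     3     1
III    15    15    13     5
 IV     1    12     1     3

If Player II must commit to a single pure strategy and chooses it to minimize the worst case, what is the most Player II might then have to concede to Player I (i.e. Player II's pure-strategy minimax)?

The worst case (largest entry) in each column is A: 15, B: 15, C: 13, D: 5.
The best (smallest) of these is 5.

5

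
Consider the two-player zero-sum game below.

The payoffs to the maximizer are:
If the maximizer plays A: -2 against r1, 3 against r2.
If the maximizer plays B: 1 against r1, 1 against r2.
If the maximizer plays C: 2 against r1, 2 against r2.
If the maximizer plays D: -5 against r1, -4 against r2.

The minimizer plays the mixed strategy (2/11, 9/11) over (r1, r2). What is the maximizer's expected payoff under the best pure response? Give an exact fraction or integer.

23/11

A: (-2)·(2/11) + (3)·(9/11) = 23/11.
B: (1)·(2/11) + (1)·(9/11) = 1.
C: (2)·(2/11) + (2)·(9/11) = 2.
D: (-5)·(2/11) + (-4)·(9/11) = -46/11.
The best pure response is A with expected payoff 23/11.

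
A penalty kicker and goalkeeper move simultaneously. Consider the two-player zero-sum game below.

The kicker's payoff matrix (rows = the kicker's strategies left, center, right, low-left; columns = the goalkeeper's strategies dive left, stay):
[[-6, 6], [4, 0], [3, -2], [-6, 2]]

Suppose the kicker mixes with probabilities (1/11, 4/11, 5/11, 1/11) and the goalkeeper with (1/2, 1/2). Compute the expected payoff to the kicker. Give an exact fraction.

17/22

Against (1/2, 1/2), each row's expected payoff is left: 0; center: 2; right: 1/2; low-left: -2.
Taking the (1/11, 4/11, 5/11, 1/11)-weighted average: (1/11)·(0) + (4/11)·(2) + (5/11)·(1/2) + (1/11)·(-2) = 17/22.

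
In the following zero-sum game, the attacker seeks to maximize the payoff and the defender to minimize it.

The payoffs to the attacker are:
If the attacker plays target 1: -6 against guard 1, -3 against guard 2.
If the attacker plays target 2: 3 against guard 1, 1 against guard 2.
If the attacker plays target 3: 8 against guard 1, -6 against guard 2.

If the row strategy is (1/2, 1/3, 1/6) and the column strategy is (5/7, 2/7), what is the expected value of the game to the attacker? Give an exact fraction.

Against (5/7, 2/7), each row's expected payoff is target 1: -36/7; target 2: 17/7; target 3: 4.
Taking the (1/2, 1/3, 1/6)-weighted average: (1/2)·(-36/7) + (1/3)·(17/7) + (1/6)·(4) = -23/21.

-23/21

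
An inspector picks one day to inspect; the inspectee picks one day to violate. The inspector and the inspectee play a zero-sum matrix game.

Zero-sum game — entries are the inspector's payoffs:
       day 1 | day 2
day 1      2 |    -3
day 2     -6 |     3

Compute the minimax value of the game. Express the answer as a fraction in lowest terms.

Row minima are -3 and -6, so the inspector's maximin is -3; column maxima are 2 and 3, so the inspectee's minimax is 2. These differ, so the equilibrium is in mixed strategies.
Let the inspector play day 1 with probability p. The inspectee is indifferent when 2p − 6(1−p) = −3p + 3(1−p), giving p = 9/14.
Let the inspectee play day 1 with probability q. The inspector is indifferent when 2q − 3(1−q) = −6q + 3(1−q), giving q = 3/7.
The value is 2·(3/7) + (-3)·(4/7) = -6/7.

-6/7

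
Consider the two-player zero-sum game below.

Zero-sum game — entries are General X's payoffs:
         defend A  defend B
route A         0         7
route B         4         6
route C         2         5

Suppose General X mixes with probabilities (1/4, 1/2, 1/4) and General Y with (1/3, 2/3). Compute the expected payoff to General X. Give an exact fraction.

Against (1/3, 2/3), each row's expected payoff is route A: 14/3; route B: 16/3; route C: 4.
Taking the (1/4, 1/2, 1/4)-weighted average: (1/4)·(14/3) + (1/2)·(16/3) + (1/4)·(4) = 29/6.

29/6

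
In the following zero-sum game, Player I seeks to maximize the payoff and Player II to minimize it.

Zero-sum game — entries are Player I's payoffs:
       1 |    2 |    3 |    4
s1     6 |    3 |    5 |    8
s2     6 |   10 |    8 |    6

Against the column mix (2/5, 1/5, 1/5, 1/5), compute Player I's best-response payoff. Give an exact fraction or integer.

s1: (6)·(2/5) + (3)·(1/5) + (5)·(1/5) + (8)·(1/5) = 28/5.
s2: (6)·(2/5) + (10)·(1/5) + (8)·(1/5) + (6)·(1/5) = 36/5.
The best pure response is s2 with expected payoff 36/5.

36/5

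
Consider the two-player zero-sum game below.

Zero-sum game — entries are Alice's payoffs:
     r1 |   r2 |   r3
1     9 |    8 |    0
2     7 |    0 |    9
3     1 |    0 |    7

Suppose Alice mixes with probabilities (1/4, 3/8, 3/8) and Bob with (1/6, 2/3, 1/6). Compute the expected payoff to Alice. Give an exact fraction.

Against (1/6, 2/3, 1/6), each row's expected payoff is 1: 41/6; 2: 8/3; 3: 4/3.
Taking the (1/4, 3/8, 3/8)-weighted average: (1/4)·(41/6) + (3/8)·(8/3) + (3/8)·(4/3) = 77/24.

77/24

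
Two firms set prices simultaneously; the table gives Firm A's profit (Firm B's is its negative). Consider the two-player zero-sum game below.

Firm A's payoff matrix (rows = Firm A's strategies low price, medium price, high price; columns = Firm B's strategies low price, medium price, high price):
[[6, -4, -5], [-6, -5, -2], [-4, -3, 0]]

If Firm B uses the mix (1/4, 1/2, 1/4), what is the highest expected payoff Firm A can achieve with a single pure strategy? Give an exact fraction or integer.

-7/4

low price: (6)·(1/4) + (-4)·(1/2) + (-5)·(1/4) = -7/4.
medium price: (-6)·(1/4) + (-5)·(1/2) + (-2)·(1/4) = -9/2.
high price: (-4)·(1/4) + (-3)·(1/2) + (0)·(1/4) = -5/2.
The best pure response is low price with expected payoff -7/4.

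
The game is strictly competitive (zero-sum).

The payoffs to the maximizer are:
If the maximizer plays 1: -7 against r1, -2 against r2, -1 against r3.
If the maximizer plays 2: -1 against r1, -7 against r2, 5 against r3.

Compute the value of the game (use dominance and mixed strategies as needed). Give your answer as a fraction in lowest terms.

-47/11

Column r3 is strictly dominated by r1 for the minimizer (it gives the maximizer more in every row).
The remaining 2×2 game on (1, 2) × (r1, r2) has no saddle point. Let the maximizer play 1 with probability p; indifference gives −7p − (1−p) = −2p − 7(1−p), so p = 6/11.
Similarly the minimizer's optimal q on r1 is 5/11, and the value is -7·(5/11) + (-2)·(6/11) = -47/11.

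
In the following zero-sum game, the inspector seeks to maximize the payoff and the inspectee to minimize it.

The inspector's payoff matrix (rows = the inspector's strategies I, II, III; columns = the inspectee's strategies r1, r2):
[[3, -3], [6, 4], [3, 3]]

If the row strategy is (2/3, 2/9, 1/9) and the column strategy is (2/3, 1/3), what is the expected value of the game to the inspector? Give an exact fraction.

59/27

Against (2/3, 1/3), each row's expected payoff is I: 1; II: 16/3; III: 3.
Taking the (2/3, 2/9, 1/9)-weighted average: (2/3)·(1) + (2/9)·(16/3) + (1/9)·(3) = 59/27.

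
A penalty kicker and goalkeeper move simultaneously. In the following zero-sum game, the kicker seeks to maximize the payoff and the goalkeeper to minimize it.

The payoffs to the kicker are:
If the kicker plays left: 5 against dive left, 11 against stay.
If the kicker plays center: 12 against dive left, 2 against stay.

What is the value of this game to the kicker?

61/8

Row minima are 5 and 2, so the kicker's maximin is 5; column maxima are 12 and 11, so the goalkeeper's minimax is 11. These differ, so the equilibrium is in mixed strategies.
Let the kicker play left with probability p. The goalkeeper is indifferent when 5p + 12(1−p) = 11p + 2(1−p), giving p = 5/8.
Let the goalkeeper play dive left with probability q. The kicker is indifferent when 5q + 11(1−q) = 12q + 2(1−q), giving q = 9/16.
The value is 5·(9/16) + (11)·(7/16) = 61/8.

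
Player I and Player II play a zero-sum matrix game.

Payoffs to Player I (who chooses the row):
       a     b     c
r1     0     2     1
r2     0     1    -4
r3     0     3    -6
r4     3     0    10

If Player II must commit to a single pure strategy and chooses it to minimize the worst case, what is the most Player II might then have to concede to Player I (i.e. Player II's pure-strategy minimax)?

The worst case (largest entry) in each column is a: 3, b: 3, c: 10.
The best (smallest) of these is 3.

3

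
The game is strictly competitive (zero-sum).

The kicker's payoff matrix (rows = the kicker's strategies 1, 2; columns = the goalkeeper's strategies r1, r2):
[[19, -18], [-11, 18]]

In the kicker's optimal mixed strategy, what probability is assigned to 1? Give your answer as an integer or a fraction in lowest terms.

29/66

Row minima are -18 and -11, so the kicker's maximin is -11; column maxima are 19 and 18, so the goalkeeper's minimax is 18. These differ, so the equilibrium is in mixed strategies.
Let the kicker play 1 with probability p. The goalkeeper is indifferent when 19p − 11(1−p) = −18p + 18(1−p), giving p = 29/66.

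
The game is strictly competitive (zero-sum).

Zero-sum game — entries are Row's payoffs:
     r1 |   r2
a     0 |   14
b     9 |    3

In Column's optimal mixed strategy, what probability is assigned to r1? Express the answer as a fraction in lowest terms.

11/20

Row minima are 0 and 3, so Row's maximin is 3; column maxima are 9 and 14, so Column's minimax is 9. These differ, so the equilibrium is in mixed strategies.
Let Column play r1 with probability q. Row is indifferent when 14(1−q) = 9q + 3(1−q), giving q = 11/20.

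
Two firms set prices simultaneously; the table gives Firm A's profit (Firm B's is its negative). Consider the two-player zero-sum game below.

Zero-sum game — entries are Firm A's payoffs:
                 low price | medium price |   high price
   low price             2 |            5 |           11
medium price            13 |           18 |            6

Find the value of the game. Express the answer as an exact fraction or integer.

131/16

Column medium price is strictly dominated by low price for Firm B (it gives Firm A more in every row).
The remaining 2×2 game on (low price, medium price) × (low price, high price) has no saddle point. Let Firm A play low price with probability p; indifference gives 2p + 13(1−p) = 11p + 6(1−p), so p = 7/16.
Similarly Firm B's optimal q on low price is 5/16, and the value is 2·(5/16) + (11)·(11/16) = 131/16.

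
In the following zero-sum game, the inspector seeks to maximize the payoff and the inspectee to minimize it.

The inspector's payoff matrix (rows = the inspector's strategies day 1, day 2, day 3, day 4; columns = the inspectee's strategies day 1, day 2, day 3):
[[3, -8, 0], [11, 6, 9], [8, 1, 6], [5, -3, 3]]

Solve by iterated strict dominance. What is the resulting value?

Column day 1 is strictly dominated by day 2 for the inspectee (-8<3, 6<11, 1<8, -3<5); eliminate day 1.
Row day 1 is strictly dominated by row day 2 (6>-8, 9>0); eliminate day 1.
Column day 3 is strictly dominated by day 2 for the inspectee (6<9, 1<6, -3<3); eliminate day 3.
Row day 3 is strictly dominated by row day 2 (6>1); eliminate day 3.
Row day 4 is strictly dominated by row day 2 (6>-3); eliminate day 4.
Only (day 2, day 2) remains, with payoff 6.

6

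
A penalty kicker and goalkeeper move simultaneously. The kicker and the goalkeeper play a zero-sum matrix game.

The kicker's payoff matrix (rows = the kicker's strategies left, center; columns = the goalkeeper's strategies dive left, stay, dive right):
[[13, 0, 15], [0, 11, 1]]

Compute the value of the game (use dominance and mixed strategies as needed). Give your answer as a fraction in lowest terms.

Column dive right is strictly dominated by dive left for the goalkeeper (it gives the kicker more in every row).
The remaining 2×2 game on (left, center) × (dive left, stay) has no saddle point. Let the kicker play left with probability p; indifference gives 13p = 11(1−p), so p = 11/24.
Similarly the goalkeeper's optimal q on dive left is 11/24, and the value is 13·(11/24) + (0)·(13/24) = 143/24.

143/24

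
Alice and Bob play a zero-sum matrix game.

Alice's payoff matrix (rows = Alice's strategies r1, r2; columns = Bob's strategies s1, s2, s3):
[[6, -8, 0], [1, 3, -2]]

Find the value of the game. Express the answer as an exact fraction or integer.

-16/13

Column s1 is strictly dominated by s3 for Bob (it gives Alice more in every row).
The remaining 2×2 game on (r1, r2) × (s2, s3) has no saddle point. Let Alice play r1 with probability p; indifference gives −8p + 3(1−p) = −2(1−p), so p = 5/13.
Similarly Bob's optimal q on s2 is 2/13, and the value is -8·(2/13) + (0)·(11/13) = -16/13.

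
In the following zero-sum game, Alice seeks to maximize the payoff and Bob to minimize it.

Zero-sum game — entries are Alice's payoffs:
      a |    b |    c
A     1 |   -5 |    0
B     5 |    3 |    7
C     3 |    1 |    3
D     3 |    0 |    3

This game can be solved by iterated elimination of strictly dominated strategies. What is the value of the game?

Row A is strictly dominated by row B (5>1, 3>-5, 7>0); eliminate A.
Column c is strictly dominated by b for Bob (3<7, 1<3, 0<3); eliminate c.
Column a is strictly dominated by b for Bob (3<5, 1<3, 0<3); eliminate a.
Row C is strictly dominated by row B (3>1); eliminate C.
Row D is strictly dominated by row B (3>0); eliminate D.
Only (B, b) remains, with payoff 3.

3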